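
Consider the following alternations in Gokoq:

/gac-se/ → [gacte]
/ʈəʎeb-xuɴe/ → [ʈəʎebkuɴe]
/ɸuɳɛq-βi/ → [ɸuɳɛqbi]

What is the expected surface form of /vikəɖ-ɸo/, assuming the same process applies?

The data show progressive manner assimilation: /s/ → [t] after /c/; /x/ → [k] after /b/; /β/ → [b] after /q/. In each pair only manner changes, matching the preceding consonant, while place and voice stay constant.
/ɸ/ is a voiceless bilabial fricative. The preceding trigger /ɖ/ is a stop, so /ɸ/ must become a stop as well.
Changing only its manner to stop gives [p] — the voiceless bilabial stop.

[vikəɖpo]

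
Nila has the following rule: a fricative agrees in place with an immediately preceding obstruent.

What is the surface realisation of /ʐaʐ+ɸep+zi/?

/ɸ/ is a voiceless bilabial fricative. The preceding trigger /ʐ/ is retroflex, so /ɸ/ must become retroflex as well.
A voiceless retroflex fricative is [ʂ], so the surface segment is [ʂ].
At the second juncture, /z/ likewise becomes [β] adjacent to /p/.

[ʐaʐʂepβi]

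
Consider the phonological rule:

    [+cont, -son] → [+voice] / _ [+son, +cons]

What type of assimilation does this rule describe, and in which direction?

The target ([+cont, -son], fricatives) acquires [+voice] next to a sonorant consonant ([+son, +cons]) — it takes on the voicing of its neighbour, so the feature that spreads is voicing.
The conditioning segment sits to the right of the focus bar, meaning the trigger follows the segment that changes — regressive assimilation.

regressive voicing assimilation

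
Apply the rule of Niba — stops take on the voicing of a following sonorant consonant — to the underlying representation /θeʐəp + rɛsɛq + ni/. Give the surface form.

[θeʐəbrɛsɛɢni]

/p/ is a voiceless bilabial stop. The following trigger /r/ is voiced, so /p/ must become voiced as well.
A voiced bilabial stop is [b], so the surface segment is [b].
The same rule applies at the second boundary: /q/ → [ɢ] next to /n/.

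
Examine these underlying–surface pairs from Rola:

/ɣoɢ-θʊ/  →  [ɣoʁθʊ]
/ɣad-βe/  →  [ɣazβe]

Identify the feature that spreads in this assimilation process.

manner

Comparing underlying and surface forms, /ɢ/ → [ʁ] is the alternation; the neighbouring /θ/ is constant.
The change stop → fricative matches the manner of the following /θ/, identifying this as manner assimilation.
The other alternating form patterns the same way: /d/ → [z] before /β/ (stop → fricative, matching a fricative) — only manner changes, and always toward the following segment.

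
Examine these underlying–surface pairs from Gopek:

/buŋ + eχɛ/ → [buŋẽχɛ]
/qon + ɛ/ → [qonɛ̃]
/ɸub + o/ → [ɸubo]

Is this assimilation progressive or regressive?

progressive

The vowel /e/ surfaces as nasalised [ẽ] next to the preceding nasal /ŋ/ — it has acquired the [+nasal] feature of its neighbour.
Likewise in the remaining data: /ɛ/ → [ɛ̃] after /n/ — each time a vowel is nasalised next to a preceding nasal.
No change occurs in [ɸubo] because the vowel at the boundary is adjacent to an oral consonant, not a nasal (/o/ next to /b/).
Because the conditioning nasal is to the left of the vowel that changes, the process is progressive (perseverative).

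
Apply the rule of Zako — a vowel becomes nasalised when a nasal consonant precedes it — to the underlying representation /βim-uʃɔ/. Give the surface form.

/u/ sits next to the nasal /m/ and is therefore nasalised to [ũ].

[βimũʃɔ]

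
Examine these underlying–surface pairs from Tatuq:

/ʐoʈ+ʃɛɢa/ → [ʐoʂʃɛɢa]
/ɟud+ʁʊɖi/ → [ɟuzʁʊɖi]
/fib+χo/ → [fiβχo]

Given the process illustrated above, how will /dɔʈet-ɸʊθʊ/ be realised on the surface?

The data show regressive manner assimilation: /ʈ/ → [ʂ] before /ʃ/; /d/ → [z] before /ʁ/; /b/ → [β] before /χ/. In each pair only manner changes, matching the following consonant, while place and voice stay constant.
The rule targets /t/ (voiceless alveolar stop), which sits before the trigger /ɸ/ (fricative).
The voiceless alveolar fricative is [s], so /t/ → [s].

[dɔʈesɸʊθʊ]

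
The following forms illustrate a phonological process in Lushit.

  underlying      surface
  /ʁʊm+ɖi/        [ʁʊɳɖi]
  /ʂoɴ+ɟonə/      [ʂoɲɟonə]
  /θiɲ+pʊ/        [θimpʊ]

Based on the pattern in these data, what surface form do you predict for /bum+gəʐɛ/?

[buŋgəʐɛ]

The data show regressive place assimilation: /m/ → [ɳ] before /ɖ/; /ɴ/ → [ɲ] before /ɟ/; /ɲ/ → [m] before /p/. In each pair only place changes, matching the following consonant, while manner and voice stay constant.
/m/ is a voiced bilabial nasal. The following trigger /g/ is velar, so /m/ must become velar as well.
A voiced velar nasal is [ŋ], so the surface segment is [ŋ].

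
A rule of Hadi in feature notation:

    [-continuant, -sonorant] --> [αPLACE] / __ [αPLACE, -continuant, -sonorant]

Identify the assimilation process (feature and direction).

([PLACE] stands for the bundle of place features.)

regressive place assimilation

The shared variable α links the value of the place features (abbreviated [PLACE]) on the target to the same value on the neighbouring segment, so place is the feature that assimilates.
The conditioning segment sits to the right of the focus bar, meaning the trigger follows the segment that changes — regressive assimilation.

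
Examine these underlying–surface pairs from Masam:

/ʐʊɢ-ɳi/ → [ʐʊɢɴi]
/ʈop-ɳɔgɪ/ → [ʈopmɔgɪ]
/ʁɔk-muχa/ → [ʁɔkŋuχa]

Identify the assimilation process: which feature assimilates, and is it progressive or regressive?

progressive place assimilation

Comparing underlying and surface forms, /ɳ/ → [ɴ] is the alternation; the neighbouring /ɢ/ is constant.
/ɳ/ is retroflex while /ɢ/ is uvular; the output [ɴ] is uvular, matching the trigger — so the feature that spreads is place.
Manner and voice are unchanged, so the assimilation is partial, not total.
The other alternating forms pattern the same way: /ɳ/ → [m] after /p/ (retroflex → bilabial, matching bilabial); /m/ → [ŋ] after /k/ (bilabial → velar, matching velar) — only place changes, and always toward the preceding segment.
Since the segment that changes follows the conditioning segment, the assimilation is progressive.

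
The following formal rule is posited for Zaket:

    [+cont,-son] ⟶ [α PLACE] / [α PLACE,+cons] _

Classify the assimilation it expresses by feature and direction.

progressive place assimilation

The shared variable α links the value of the place features (abbreviated [PLACE]) on the target to the same value on the neighbouring segment, so place is the feature that assimilates.
Since the environment is written before the underscore, the trigger precedes the target; the direction is progressive.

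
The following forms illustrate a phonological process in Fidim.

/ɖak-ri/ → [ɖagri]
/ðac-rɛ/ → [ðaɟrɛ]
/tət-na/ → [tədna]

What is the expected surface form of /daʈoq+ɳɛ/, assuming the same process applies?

[daʈoɢɳɛ]

The data show regressive voicing assimilation: /k/ → [g] before /r/; /c/ → [ɟ] before /r/; /t/ → [d] before /n/. In each pair only voicing changes, matching the following consonant, while place and manner stay constant.
/q/ is a voiceless uvular stop. The following trigger /ɳ/ is voiced, so /q/ must become voiced as well.
A voiced uvular stop is [ɢ], so the surface segment is [ɢ].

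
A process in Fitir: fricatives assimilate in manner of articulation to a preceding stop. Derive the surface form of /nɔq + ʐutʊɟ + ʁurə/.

/ʐ/ is a voiced retroflex fricative. The preceding trigger /q/ is a stop, so /ʐ/ must become a stop as well.
A voiced retroflex stop is [ɖ], so the surface segment is [ɖ].
The same rule applies at the second boundary: /ʁ/ → [ɢ] next to /ɟ/.

[nɔqɖutʊɟɢurə]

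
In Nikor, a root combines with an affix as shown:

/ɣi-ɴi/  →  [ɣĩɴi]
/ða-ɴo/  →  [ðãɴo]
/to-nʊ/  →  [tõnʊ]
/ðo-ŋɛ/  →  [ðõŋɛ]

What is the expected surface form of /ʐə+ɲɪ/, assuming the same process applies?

[ʐə̃ɲɪ]

The data show regressive nasality assimilation (vowel nasalisation): /i/ → [ĩ] before /ɴ/; /a/ → [ã] before /ɴ/; /o/ → [õ] before /n/; /o/ → [õ] before /ŋ/ — a vowel is nasalised by an immediately following nasal consonant.
/ə/ sits next to the nasal /ɲ/ and is therefore nasalised to [ə̃].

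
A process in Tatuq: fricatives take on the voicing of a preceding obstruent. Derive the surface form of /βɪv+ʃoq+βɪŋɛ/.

The rule targets /ʃ/ (voiceless postalveolar fricative), which sits after the trigger /v/ (voiced).
Changing only its voicing to voiced gives [ʒ] — the voiced postalveolar fricative.
At the second juncture, /β/ likewise becomes [ɸ] adjacent to /q/.

[βɪvʒoqɸɪŋɛ]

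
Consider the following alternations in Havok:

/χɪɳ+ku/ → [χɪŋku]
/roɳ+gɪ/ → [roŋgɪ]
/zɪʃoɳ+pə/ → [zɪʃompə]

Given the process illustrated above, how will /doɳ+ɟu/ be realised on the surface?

The data show regressive place assimilation: /ɳ/ → [ŋ] before /k/; /ɳ/ → [ŋ] before /g/; /ɳ/ → [m] before /p/. In each pair only place changes, matching the following consonant, while manner and voice stay constant.
/ɳ/ is a voiced retroflex nasal. The following trigger /ɟ/ is palatal, so /ɳ/ must become palatal as well.
The voiced palatal nasal is [ɲ], so /ɳ/ → [ɲ].

[doɲɟu]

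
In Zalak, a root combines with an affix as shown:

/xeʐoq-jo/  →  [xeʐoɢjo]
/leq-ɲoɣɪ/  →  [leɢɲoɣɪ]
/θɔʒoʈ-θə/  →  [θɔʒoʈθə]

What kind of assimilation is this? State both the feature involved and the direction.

Comparing underlying and surface forms, /q/ → [ɢ] is the alternation; the neighbouring /j/ is constant.
/q/ is voiceless while /j/ is voiced; the output [ɢ] is voiced, matching the trigger — so the feature that spreads is voicing.
Place and manner are unchanged, so the assimilation is partial, not total.
The same holds elsewhere in the data: /q/ → [ɢ] before /ɲ/ (voiceless → voiced, matching voiced) — only voicing changes, and always toward the following segment.
No alternation appears in [θɔʒoʈθə]: there the adjacent consonants already agree in voicing (/ʈ/ and /θ/ are both voiceless), so this form is consistent with the same rule.
Since the segment that changes precedes the conditioning segment, the assimilation is regressive.

regressive voicing assimilation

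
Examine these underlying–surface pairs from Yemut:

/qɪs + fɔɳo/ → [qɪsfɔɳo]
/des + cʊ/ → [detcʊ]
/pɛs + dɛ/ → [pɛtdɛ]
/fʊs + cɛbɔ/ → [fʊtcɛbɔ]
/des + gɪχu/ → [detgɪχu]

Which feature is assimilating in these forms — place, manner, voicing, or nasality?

manner

Comparing underlying and surface forms, /s/ → [t] is the alternation; the neighbouring /c/ is constant.
The change fricative → stop matches the manner of the following /c/, identifying this as manner assimilation.
The same holds elsewhere in the data: /s/ → [t] before /d/ (fricative → stop, matching a stop); /s/ → [t] before /g/ (fricative → stop, matching a stop) — only manner changes, and always toward the following segment.
No alternation appears in [qɪsfɔɳo]: there the adjacent consonants already agree in manner (/s/ and /f/ are both fricatives), so this form is consistent with the same rule.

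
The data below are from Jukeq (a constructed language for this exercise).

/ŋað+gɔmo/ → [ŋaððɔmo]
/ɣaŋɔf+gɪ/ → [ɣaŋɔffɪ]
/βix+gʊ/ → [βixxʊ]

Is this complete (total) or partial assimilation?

total assimilation

The segment that alternates is /g/, which surfaces as [ð] when adjacent to /ð/.
The output [ð] is identical to the trigger /ð/ — every feature (place, manner, voicing) has been copied — so this is total assimilation.
The other forms behave the same way: /g/ → [f] after /f/; /g/ → [x] after /x/ — in each case the output is a copy of the preceding consonant.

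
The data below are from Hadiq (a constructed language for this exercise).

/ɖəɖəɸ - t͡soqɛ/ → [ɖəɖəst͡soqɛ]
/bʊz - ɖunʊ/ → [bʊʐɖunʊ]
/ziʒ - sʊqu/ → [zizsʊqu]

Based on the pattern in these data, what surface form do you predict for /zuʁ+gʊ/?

[zuɣgʊ]

The data show regressive place assimilation: /ɸ/ → [s] before /t͡s/; /z/ → [ʐ] before /ɖ/; /ʒ/ → [z] before /s/. In each pair only place changes, matching the following consonant, while manner and voice stay constant.
The rule targets /ʁ/ (voiced uvular fricative), which sits before the trigger /g/ (velar).
The voiced velar fricative is [ɣ], so /ʁ/ → [ɣ].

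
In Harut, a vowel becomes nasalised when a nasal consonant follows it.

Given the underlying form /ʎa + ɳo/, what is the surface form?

/a/ sits next to the nasal /ɳ/ and is therefore nasalised to [ã].

[ʎãɳo]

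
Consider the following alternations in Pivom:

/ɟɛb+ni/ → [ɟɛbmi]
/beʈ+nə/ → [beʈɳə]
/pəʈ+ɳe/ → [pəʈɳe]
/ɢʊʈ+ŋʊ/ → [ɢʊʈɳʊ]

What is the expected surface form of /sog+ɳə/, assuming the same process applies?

The data show progressive place assimilation: /n/ → [m] after /b/; /n/ → [ɳ] after /ʈ/; /ŋ/ → [ɳ] after /ʈ/. In each pair only place changes, matching the preceding consonant, while manner and voice stay constant.
Nothing changes in [pəʈɳe]: there the adjacent consonants already agree in place (/ɳ/ and /ʈ/ are both retroflex), so this form is consistent with the same rule.
/ɳ/ is a voiced retroflex nasal. The preceding trigger /g/ is velar, so /ɳ/ must become velar as well.
The voiced velar nasal is [ŋ], so /ɳ/ → [ŋ].

[sogŋə]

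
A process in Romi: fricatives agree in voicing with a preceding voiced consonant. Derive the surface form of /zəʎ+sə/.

The rule targets /s/ (voiceless alveolar fricative), which sits after the trigger /ʎ/ (voiced).
A voiced alveolar fricative is [z], so the surface segment is [z].

[zəʎzə]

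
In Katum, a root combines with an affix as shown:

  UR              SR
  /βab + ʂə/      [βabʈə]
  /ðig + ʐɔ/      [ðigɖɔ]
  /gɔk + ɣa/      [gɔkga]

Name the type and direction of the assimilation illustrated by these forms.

progressive manner assimilation

Underlying /ʂ/ is realised as [ʈ] next to /b/; /b/ itself does not change.
The change fricative → stop matches the manner of the preceding /b/, identifying this as manner assimilation.
Place and voice are unchanged, so the assimilation is partial, not total.
Checking the remaining alternations: /ʐ/ → [ɖ] after /g/ (fricative → stop, matching a stop); /ɣ/ → [g] after /k/ (fricative → stop, matching a stop) — only manner changes, and always toward the preceding segment.
Since the segment that changes follows the conditioning segment, the assimilation is progressive.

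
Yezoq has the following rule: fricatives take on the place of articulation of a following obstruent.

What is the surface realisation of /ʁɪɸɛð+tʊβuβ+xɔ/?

[ʁɪɸɛztʊβuɣxɔ]

/ð/ is a voiced dental fricative. The following trigger /t/ is alveolar, so /ð/ must become alveolar as well.
Changing only its place to alveolar gives [z] — the voiced alveolar fricative.
The same rule applies at the second boundary: /β/ → [ɣ] next to /x/.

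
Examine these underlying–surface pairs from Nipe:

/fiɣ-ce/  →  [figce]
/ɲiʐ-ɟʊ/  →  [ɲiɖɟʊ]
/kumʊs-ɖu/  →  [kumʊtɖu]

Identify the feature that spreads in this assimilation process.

Comparing underlying and surface forms, /ɣ/ → [g] is the alternation; the neighbouring /c/ is constant.
/ɣ/ is a fricative while /c/ is a stop; the output [g] is a stop, matching the trigger — so the feature that spreads is manner.
The other alternating forms pattern the same way: /ʐ/ → [ɖ] before /ɟ/ (fricative → stop, matching a stop); /s/ → [t] before /ɖ/ (fricative → stop, matching a stop) — only manner changes, and always toward the following segment.

manner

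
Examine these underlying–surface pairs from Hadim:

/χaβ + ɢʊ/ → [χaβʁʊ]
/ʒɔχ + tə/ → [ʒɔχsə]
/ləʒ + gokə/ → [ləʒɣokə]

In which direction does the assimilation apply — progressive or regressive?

Comparing underlying and surface forms, /ɢ/ → [ʁ] is the alternation; the neighbouring /β/ is constant.
The change stop → fricative matches the manner of the preceding /β/, identifying this as manner assimilation.
The other alternating forms pattern the same way: /t/ → [s] after /χ/ (stop → fricative, matching a fricative); /g/ → [ɣ] after /ʒ/ (stop → fricative, matching a fricative) — only manner changes, and always toward the preceding segment.
The trigger is the preceding segment, so the direction is progressive (perseverative).

progressive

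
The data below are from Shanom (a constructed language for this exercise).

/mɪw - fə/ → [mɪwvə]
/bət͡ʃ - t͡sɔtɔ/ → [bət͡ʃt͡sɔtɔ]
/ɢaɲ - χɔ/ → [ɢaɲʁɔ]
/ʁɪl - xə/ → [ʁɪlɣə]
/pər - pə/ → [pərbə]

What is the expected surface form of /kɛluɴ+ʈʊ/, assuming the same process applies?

[kɛluɴɖʊ]

The data show progressive voicing assimilation: /f/ → [v] after /w/; /χ/ → [ʁ] after /ɲ/; /x/ → [ɣ] after /l/; /p/ → [b] after /r/. In each pair only voicing changes, matching the preceding consonant, while place and manner stay constant.
No alternation appears in [bət͡ʃt͡sɔtɔ]: there the adjacent consonants already agree in voicing (/t͡s/ and /t͡ʃ/ are both voiceless), so this form is consistent with the same rule.
/ʈ/ is a voiceless retroflex stop. The preceding trigger /ɴ/ is voiced, so /ʈ/ must become voiced as well.
Changing only its voicing to voiced gives [ɖ] — the voiced retroflex stop.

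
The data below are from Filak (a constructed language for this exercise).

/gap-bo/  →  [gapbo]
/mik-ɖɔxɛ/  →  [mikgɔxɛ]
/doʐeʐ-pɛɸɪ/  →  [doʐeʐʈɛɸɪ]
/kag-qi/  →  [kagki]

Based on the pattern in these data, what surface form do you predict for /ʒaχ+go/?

[ʒaχɢo]

The data show progressive place assimilation: /ɖ/ → [g] after /k/; /p/ → [ʈ] after /ʐ/; /q/ → [k] after /g/. In each pair only place changes, matching the preceding consonant, while manner and voice stay constant.
No alternation appears in [gapbo]: there the adjacent consonants already agree in place (/b/ and /p/ are both bilabial), so this form is consistent with the same rule.
The rule targets /g/ (voiced velar stop), which sits after the trigger /χ/ (uvular).
A voiced uvular stop is [ɢ], so the surface segment is [ɢ].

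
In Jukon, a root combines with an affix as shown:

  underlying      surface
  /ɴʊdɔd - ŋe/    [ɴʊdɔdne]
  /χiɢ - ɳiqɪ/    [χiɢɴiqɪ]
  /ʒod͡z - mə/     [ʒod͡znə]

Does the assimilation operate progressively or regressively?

progressive

Underlying /ŋ/ is realised as [n] next to /d/; /d/ itself does not change.
The change velar → alveolar matches the place of the preceding /d/, identifying this as place assimilation.
Checking the remaining alternations: /ɳ/ → [ɴ] after /ɢ/ (retroflex → uvular, matching uvular); /m/ → [n] after /d͡z/ (bilabial → alveolar, matching alveolar) — only place changes, and always toward the preceding segment.
Since the segment that changes follows the conditioning segment, the assimilation is progressive.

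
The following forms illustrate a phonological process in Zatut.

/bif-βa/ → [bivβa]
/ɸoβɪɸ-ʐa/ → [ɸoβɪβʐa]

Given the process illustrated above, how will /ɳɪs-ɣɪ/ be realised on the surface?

The data show regressive voicing assimilation: /f/ → [v] before /β/; /ɸ/ → [β] before /ʐ/. In each pair only voicing changes, matching the following consonant, while place and manner stay constant.
The rule targets /s/ (voiceless alveolar fricative), which sits before the trigger /ɣ/ (voiced).
A voiced alveolar fricative is [z], so the surface segment is [z].

[ɳɪzɣɪ]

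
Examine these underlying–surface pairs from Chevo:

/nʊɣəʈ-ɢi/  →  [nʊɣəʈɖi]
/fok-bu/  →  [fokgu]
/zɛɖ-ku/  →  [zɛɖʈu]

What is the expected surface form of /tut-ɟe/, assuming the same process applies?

The data show progressive place assimilation: /ɢ/ → [ɖ] after /ʈ/; /b/ → [g] after /k/; /k/ → [ʈ] after /ɖ/. In each pair only place changes, matching the preceding consonant, while manner and voice stay constant.
/ɟ/ is a voiced palatal stop. The preceding trigger /t/ is alveolar, so /ɟ/ must become alveolar as well.
Changing only its place to alveolar gives [d] — the voiced alveolar stop.

[tutde]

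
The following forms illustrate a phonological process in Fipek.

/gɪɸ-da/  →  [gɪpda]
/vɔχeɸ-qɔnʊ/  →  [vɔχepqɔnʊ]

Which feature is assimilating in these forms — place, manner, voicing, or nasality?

Comparing underlying and surface forms, /ɸ/ → [p] is the alternation; the neighbouring /d/ is constant.
The change fricative → stop matches the manner of the following /d/, identifying this as manner assimilation.
The same holds elsewhere in the data: /ɸ/ → [p] before /q/ (fricative → stop, matching a stop) — only manner changes, and always toward the following segment.

manner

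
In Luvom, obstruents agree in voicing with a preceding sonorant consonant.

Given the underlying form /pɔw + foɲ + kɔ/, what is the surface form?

[pɔwvoɲgɔ]

/f/ is a voiceless labiodental fricative. The preceding trigger /w/ is voiced, so /f/ must become voiced as well.
The voiced labiodental fricative is [v], so /f/ → [v].
The same rule applies at the second boundary: /k/ → [g] next to /ɲ/.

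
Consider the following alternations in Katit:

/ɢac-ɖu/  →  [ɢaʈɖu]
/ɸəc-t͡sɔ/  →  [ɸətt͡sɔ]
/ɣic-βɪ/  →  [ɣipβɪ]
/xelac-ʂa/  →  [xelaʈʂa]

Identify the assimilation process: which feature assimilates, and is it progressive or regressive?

Underlying /c/ is realised as [ʈ] next to /ɖ/; /ɖ/ itself does not change.
/c/ is palatal while /ɖ/ is retroflex; the output [ʈ] is retroflex, matching the trigger — so the feature that spreads is place.
Manner and voice are unchanged, so the assimilation is partial, not total.
The other alternating forms pattern the same way: /c/ → [t] before /t͡s/ (palatal → alveolar, matching alveolar); /c/ → [p] before /β/ (palatal → bilabial, matching bilabial); /c/ → [ʈ] before /ʂ/ (palatal → retroflex, matching retroflex) — only place changes, and always toward the following segment.
The trigger is the following segment, so the direction is regressive (anticipatory).

regressive place assimilation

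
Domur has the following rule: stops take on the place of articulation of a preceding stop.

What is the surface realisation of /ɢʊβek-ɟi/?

[ɢʊβekgi]

The rule targets /ɟ/ (voiced palatal stop), which sits after the trigger /k/ (velar).
The voiced velar stop is [g], so /ɟ/ → [g].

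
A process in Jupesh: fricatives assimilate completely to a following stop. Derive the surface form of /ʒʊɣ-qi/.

/ɣ/ is the segment targeted by the rule; it sits immediately before /q/, so it assimilates completely and surfaces as [q].

[ʒʊqqi]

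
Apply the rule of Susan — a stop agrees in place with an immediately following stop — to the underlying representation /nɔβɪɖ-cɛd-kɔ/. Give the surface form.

The rule targets /ɖ/ (voiced retroflex stop), which sits before the trigger /c/ (palatal).
A voiced palatal stop is [ɟ], so the surface segment is [ɟ].
At the second juncture, /d/ likewise becomes [g] adjacent to /k/.

[nɔβɪɟcɛgkɔ]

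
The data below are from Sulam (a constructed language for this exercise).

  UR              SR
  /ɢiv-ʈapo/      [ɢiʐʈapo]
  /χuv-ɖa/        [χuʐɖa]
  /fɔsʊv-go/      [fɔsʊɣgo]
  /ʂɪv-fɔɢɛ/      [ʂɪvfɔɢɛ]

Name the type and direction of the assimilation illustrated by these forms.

regressive place assimilation

Underlying /v/ is realised as [ʐ] next to /ʈ/; /ʈ/ itself does not change.
The change labiodental → retroflex matches the place of the following /ʈ/, identifying this as place assimilation.
Manner and voice are unchanged, so the assimilation is partial, not total.
The other alternating forms pattern the same way: /v/ → [ʐ] before /ɖ/ (labiodental → retroflex, matching retroflex); /v/ → [ɣ] before /g/ (labiodental → velar, matching velar) — only place changes, and always toward the following segment.
Nothing changes in [ʂɪvfɔɢɛ]: there the adjacent consonants already agree in place (/v/ and /f/ are both labiodental), so this form is consistent with the same rule.
The trigger is the following segment, so the direction is regressive (anticipatory).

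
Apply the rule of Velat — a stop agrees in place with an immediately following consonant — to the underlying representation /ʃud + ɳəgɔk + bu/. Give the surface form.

/d/ is a voiced alveolar stop. The following trigger /ɳ/ is retroflex, so /d/ must become retroflex as well.
A voiced retroflex stop is [ɖ], so the surface segment is [ɖ].
The same rule applies at the second boundary: /k/ → [p] next to /b/.

[ʃuɖɳəgɔpbu]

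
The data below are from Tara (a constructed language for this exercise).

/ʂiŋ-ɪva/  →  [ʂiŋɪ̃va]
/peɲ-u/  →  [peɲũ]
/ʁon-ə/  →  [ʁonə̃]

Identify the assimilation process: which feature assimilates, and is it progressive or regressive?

The vowel /ɪ/ surfaces as nasalised [ɪ̃] next to the preceding nasal /ŋ/ — it has acquired the [+nasal] feature of its neighbour.
Likewise in the remaining data: /u/ → [ũ] after /ɲ/; /ə/ → [ə̃] after /n/ — each time a vowel is nasalised next to a preceding nasal.
Because the conditioning nasal is to the left of the vowel that changes, the process is progressive (perseverative).

progressive nasality assimilation (vowel nasalisation)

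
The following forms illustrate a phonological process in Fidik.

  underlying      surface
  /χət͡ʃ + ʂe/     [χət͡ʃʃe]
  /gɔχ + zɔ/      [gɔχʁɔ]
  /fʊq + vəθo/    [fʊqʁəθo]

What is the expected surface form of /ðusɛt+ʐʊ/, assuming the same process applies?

The data show progressive place assimilation: /ʂ/ → [ʃ] after /t͡ʃ/; /z/ → [ʁ] after /χ/; /v/ → [ʁ] after /q/. In each pair only place changes, matching the preceding consonant, while manner and voice stay constant.
/ʐ/ is a voiced retroflex fricative. The preceding trigger /t/ is alveolar, so /ʐ/ must become alveolar as well.
The voiced alveolar fricative is [z], so /ʐ/ → [z].

[ðusɛtzʊ]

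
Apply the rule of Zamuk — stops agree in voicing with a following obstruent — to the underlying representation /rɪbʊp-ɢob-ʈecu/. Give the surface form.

The rule targets /p/ (voiceless bilabial stop), which sits before the trigger /ɢ/ (voiced).
A voiced bilabial stop is [b], so the surface segment is [b].
The same rule applies at the second boundary: /b/ → [p] next to /ʈ/.

[rɪbʊbɢopʈecu]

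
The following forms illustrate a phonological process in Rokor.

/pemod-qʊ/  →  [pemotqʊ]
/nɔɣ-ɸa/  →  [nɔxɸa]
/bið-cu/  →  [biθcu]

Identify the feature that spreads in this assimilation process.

The segment that alternates is /d/, which surfaces as [t] when adjacent to /q/.
/d/ is voiced while /q/ is voiceless; the output [t] is voiceless, matching the trigger — so the feature that spreads is voicing.
The other alternating forms pattern the same way: /ɣ/ → [x] before /ɸ/ (voiced → voiceless, matching voiceless); /ð/ → [θ] before /c/ (voiced → voiceless, matching voiceless) — only voicing changes, and always toward the following segment.

voicing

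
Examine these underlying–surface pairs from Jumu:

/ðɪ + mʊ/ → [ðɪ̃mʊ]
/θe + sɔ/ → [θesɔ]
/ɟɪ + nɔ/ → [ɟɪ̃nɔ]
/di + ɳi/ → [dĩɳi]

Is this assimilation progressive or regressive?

regressive

The vowel /ɪ/ surfaces as nasalised [ɪ̃] next to the following nasal /m/ — it has acquired the [+nasal] feature of its neighbour.
Likewise in the remaining data: /ɪ/ → [ɪ̃] before /n/; /i/ → [ĩ] before /ɳ/ — each time a vowel is nasalised next to a following nasal.
No change occurs in [θesɔ] because the vowel at the boundary is adjacent to an oral consonant, not a nasal (/e/ next to /s/).
Because the conditioning nasal is to the right of the vowel that changes, the process is regressive (anticipatory).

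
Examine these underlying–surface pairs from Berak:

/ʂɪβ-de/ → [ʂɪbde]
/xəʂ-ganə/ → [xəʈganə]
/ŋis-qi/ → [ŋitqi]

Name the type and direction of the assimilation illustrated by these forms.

Comparing underlying and surface forms, /β/ → [b] is the alternation; the neighbouring /d/ is constant.
The change fricative → stop matches the manner of the following /d/, identifying this as manner assimilation.
Place and voice are unchanged, so the assimilation is partial, not total.
Checking the remaining alternations: /ʂ/ → [ʈ] before /g/ (fricative → stop, matching a stop); /s/ → [t] before /q/ (fricative → stop, matching a stop) — only manner changes, and always toward the following segment.
Since the segment that changes precedes the conditioning segment, the assimilation is regressive.

regressive manner assimilation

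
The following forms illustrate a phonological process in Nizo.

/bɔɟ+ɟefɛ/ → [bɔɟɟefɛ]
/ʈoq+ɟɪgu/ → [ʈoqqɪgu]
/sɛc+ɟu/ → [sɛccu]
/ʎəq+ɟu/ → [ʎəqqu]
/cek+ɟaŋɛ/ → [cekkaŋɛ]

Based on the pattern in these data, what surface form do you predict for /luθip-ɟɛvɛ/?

[luθippɛvɛ]

The data show progressive total assimilation (/ɟ/ → [q] after /q/; /ɟ/ → [c] after /c/; /ɟ/ → [k] after /k/): in every case the target segment becomes identical to its preceding neighbour, copying more than a single feature.
In [bɔɟɟefɛ] the two consonants at the boundary are already identical (/ɟ/ + /ɟ/), so the rule applies vacuously and nothing changes.
/ɟ/ is the segment targeted by the rule; it sits immediately after /p/, so it assimilates completely and surfaces as [p].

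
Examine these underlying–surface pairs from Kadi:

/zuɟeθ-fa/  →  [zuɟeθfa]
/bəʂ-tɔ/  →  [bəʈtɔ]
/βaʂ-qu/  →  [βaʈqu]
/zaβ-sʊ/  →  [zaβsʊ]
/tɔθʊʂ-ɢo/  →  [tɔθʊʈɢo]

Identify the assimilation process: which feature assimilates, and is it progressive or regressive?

The segment that alternates is /ʂ/, which surfaces as [ʈ] when adjacent to /t/.
/ʂ/ is a fricative while /t/ is a stop; the output [ʈ] is a stop, matching the trigger — so the feature that spreads is manner.
Place and voice are unchanged, so the assimilation is partial, not total.
The same holds elsewhere in the data: /ʂ/ → [ʈ] before /q/ (fricative → stop, matching a stop); /ʂ/ → [ʈ] before /ɢ/ (fricative → stop, matching a stop) — only manner changes, and always toward the following segment.
Nothing changes in [zuɟeθfa], [zaβsʊ]: there the adjacent consonants already agree in manner (/θ/ and /f/ are both fricatives; /β/ and /s/ are both fricatives), so these forms are consistent with the same rule.
The trigger is the following segment, so the direction is regressive (anticipatory).

regressive manner assimilation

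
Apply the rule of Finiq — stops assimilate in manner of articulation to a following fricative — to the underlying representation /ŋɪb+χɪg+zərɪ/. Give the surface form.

/b/ is a voiced bilabial stop. The following trigger /χ/ is a fricative, so /b/ must become a fricative as well.
Changing only its manner to fricative gives [β] — the voiced bilabial fricative.
The same rule applies at the second boundary: /g/ → [ɣ] next to /z/.

[ŋɪβχɪɣzərɪ]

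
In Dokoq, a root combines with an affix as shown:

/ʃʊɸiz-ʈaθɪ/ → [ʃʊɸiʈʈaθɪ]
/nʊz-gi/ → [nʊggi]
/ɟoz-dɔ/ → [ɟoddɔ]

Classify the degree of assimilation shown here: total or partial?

Comparing underlying and surface forms, /z/ → [ʈ] is the alternation; the neighbouring /ʈ/ is constant.
The output [ʈ] is identical to the trigger /ʈ/ — every feature (place, manner, voicing) has been copied — so this is total assimilation.
The remaining alternations confirm this: /z/ → [g] before /g/; /z/ → [d] before /d/ — in each case the output is a copy of the following consonant.

total assimilation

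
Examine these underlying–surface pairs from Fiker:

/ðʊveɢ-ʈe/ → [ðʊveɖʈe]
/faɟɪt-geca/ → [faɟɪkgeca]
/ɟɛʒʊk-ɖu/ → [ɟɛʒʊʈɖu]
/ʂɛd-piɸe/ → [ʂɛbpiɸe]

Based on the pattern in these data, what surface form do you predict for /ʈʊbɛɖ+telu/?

The data show regressive place assimilation: /ɢ/ → [ɖ] before /ʈ/; /t/ → [k] before /g/; /k/ → [ʈ] before /ɖ/; /d/ → [b] before /p/. In each pair only place changes, matching the following consonant, while manner and voice stay constant.
The rule targets /ɖ/ (voiced retroflex stop), which sits before the trigger /t/ (alveolar).
Changing only its place to alveolar gives [d] — the voiced alveolar stop.

[ʈʊbɛdtelu]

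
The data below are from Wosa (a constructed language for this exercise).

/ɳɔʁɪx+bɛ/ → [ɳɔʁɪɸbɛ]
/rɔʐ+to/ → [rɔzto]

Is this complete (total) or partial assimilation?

partial assimilation

Underlying /x/ is realised as [ɸ] next to /b/; /b/ itself does not change.
/x/ is velar while /b/ is bilabial; the output [ɸ] is bilabial, matching the trigger — so the feature that spreads is place.
Manner and voice are unchanged, so the assimilation is partial, not total.
The same holds elsewhere in the data: /ʐ/ → [z] before /t/ (retroflex → alveolar, matching alveolar) — only place changes, and always toward the following segment.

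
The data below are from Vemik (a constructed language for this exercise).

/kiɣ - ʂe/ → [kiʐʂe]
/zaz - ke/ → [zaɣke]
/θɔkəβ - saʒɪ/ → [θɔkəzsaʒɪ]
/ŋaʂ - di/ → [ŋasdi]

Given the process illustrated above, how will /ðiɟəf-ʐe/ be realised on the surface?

The data show regressive place assimilation: /ɣ/ → [ʐ] before /ʂ/; /z/ → [ɣ] before /k/; /β/ → [z] before /s/; /ʂ/ → [s] before /d/. In each pair only place changes, matching the following consonant, while manner and voice stay constant.
/f/ is a voiceless labiodental fricative. The following trigger /ʐ/ is retroflex, so /f/ must become retroflex as well.
A voiceless retroflex fricative is [ʂ], so the surface segment is [ʂ].

[ðiɟəʂʐe]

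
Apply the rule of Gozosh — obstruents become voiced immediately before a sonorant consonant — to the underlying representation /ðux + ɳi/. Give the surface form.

The rule targets /x/ (voiceless velar fricative), which sits before the trigger /ɳ/ (voiced).
Changing only its voicing to voiced gives [ɣ] — the voiced velar fricative.

[ðuɣɳi]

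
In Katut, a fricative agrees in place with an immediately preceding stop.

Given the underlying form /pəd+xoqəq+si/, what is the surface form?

[pədsoqəqχi]

The rule targets /x/ (voiceless velar fricative), which sits after the trigger /d/ (alveolar).
A voiceless alveolar fricative is [s], so the surface segment is [s].
The same rule applies at the second boundary: /s/ → [χ] next to /q/.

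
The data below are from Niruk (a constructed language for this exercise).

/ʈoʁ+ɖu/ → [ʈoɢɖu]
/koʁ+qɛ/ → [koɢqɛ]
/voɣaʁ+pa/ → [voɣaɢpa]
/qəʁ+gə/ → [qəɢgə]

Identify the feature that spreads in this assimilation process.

The segment that alternates is /ʁ/, which surfaces as [ɢ] when adjacent to /ɖ/.
The change fricative → stop matches the manner of the following /ɖ/, identifying this as manner assimilation.
Checking the remaining alternations: /ʁ/ → [ɢ] before /q/ (fricative → stop, matching a stop); /ʁ/ → [ɢ] before /p/ (fricative → stop, matching a stop); /ʁ/ → [ɢ] before /g/ (fricative → stop, matching a stop) — only manner changes, and always toward the following segment.

manner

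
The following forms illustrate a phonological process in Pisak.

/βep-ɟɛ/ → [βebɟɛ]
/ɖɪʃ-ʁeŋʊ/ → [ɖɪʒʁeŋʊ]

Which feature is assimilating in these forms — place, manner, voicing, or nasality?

voicing

Comparing underlying and surface forms, /p/ → [b] is the alternation; the neighbouring /ɟ/ is constant.
/p/ is voiceless while /ɟ/ is voiced; the output [b] is voiced, matching the trigger — so the feature that spreads is voicing.
Checking the remaining alternation: /ʃ/ → [ʒ] before /ʁ/ (voiceless → voiced, matching voiced) — only voicing changes, and always toward the following segment.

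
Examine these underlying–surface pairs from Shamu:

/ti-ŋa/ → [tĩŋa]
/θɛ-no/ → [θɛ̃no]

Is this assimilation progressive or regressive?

regressive

The vowel /i/ surfaces as nasalised [ĩ] next to the following nasal /ŋ/ — it has acquired the [+nasal] feature of its neighbour.
Likewise in the remaining data: /ɛ/ → [ɛ̃] before /n/ — each time a vowel is nasalised next to a following nasal.
Because the conditioning nasal is to the right of the vowel that changes, the process is regressive (anticipatory).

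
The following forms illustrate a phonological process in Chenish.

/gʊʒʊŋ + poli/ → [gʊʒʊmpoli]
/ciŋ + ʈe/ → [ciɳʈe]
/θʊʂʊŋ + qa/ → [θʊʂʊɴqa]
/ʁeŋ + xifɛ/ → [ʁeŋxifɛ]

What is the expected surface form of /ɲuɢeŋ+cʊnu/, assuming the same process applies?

[ɲuɢeɲcʊnu]

The data show regressive place assimilation: /ŋ/ → [m] before /p/; /ŋ/ → [ɳ] before /ʈ/; /ŋ/ → [ɴ] before /q/. In each pair only place changes, matching the following consonant, while manner and voice stay constant.
Nothing changes in [ʁeŋxifɛ]: there the adjacent consonants already agree in place (/ŋ/ and /x/ are both velar), so this form is consistent with the same rule.
/ŋ/ is a voiced velar nasal. The following trigger /c/ is palatal, so /ŋ/ must become palatal as well.
Changing only its place to palatal gives [ɲ] — the voiced palatal nasal.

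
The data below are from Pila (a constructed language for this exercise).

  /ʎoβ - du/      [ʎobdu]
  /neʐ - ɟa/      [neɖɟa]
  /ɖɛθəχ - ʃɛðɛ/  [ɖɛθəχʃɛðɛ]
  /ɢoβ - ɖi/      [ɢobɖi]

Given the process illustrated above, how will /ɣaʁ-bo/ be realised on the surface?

[ɣaɢbo]

The data show regressive manner assimilation: /β/ → [b] before /d/; /ʐ/ → [ɖ] before /ɟ/; /β/ → [b] before /ɖ/. In each pair only manner changes, matching the following consonant, while place and voice stay constant.
Nothing changes in [ɖɛθəχʃɛðɛ]: there the adjacent consonants already agree in manner (/χ/ and /ʃ/ are both fricatives), so this form is consistent with the same rule.
/ʁ/ is a voiced uvular fricative. The following trigger /b/ is a stop, so /ʁ/ must become a stop as well.
Changing only its manner to stop gives [ɢ] — the voiced uvular stop.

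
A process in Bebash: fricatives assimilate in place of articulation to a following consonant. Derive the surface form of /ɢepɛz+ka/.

[ɢepɛɣka]

The rule targets /z/ (voiced alveolar fricative), which sits before the trigger /k/ (velar).
Changing only its place to velar gives [ɣ] — the voiced velar fricative.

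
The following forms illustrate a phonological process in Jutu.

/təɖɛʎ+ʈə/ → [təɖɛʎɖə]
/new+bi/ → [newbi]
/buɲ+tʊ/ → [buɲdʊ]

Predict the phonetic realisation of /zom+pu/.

[zombu]

The data show progressive voicing assimilation: /ʈ/ → [ɖ] after /ʎ/; /t/ → [d] after /ɲ/. In each pair only voicing changes, matching the preceding consonant, while place and manner stay constant.
No alternation appears in [newbi]: there the adjacent consonants already agree in voicing (/b/ and /w/ are both voiced), so this form is consistent with the same rule.
The rule targets /p/ (voiceless bilabial stop), which sits after the trigger /m/ (voiced).
The voiced bilabial stop is [b], so /p/ → [b].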